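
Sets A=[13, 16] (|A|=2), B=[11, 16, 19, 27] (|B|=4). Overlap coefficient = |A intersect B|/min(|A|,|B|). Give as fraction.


A intersect B = [16]
|A intersect B| = 1
min(|A|, |B|) = min(2, 4) = 2
Overlap = 1 / 2 = 1/2

1/2


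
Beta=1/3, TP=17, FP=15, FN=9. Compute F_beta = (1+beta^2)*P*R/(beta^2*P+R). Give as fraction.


P = TP/(TP+FP) = 17/32 = 17/32
R = TP/(TP+FN) = 17/26 = 17/26
beta^2 = 1/3^2 = 1/9
(1 + beta^2) = 10/9
Numerator = (1+beta^2)*P*R = 1445/3744
Denominator = beta^2*P + R = 17/288 + 17/26 = 2669/3744
F_beta = 85/157

85/157


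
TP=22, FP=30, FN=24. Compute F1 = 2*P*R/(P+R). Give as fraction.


F1 = 2 * P * R / (P + R)
P = TP/(TP+FP) = 22/52 = 11/26
R = TP/(TP+FN) = 22/46 = 11/23
2 * P * R = 2 * 11/26 * 11/23 = 121/299
P + R = 11/26 + 11/23 = 539/598
F1 = 121/299 / 539/598 = 22/49

22/49


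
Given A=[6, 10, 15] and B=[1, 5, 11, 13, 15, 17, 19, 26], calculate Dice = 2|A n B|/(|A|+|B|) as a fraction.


A intersect B = [15]
|A intersect B| = 1
|A| = 3, |B| = 8
Dice = 2*1 / (3+8)
= 2 / 11 = 2/11

2/11


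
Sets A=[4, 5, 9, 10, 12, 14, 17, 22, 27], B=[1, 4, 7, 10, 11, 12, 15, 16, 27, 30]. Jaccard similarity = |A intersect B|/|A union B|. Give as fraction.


A intersect B = [4, 10, 12, 27]
|A intersect B| = 4
A union B = [1, 4, 5, 7, 9, 10, 11, 12, 14, 15, 16, 17, 22, 27, 30]
|A union B| = 15
Jaccard = 4/15 = 4/15

4/15


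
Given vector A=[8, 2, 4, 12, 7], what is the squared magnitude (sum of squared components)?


|A|^2 = sum of squared components
A[0]^2 = 8^2 = 64
A[1]^2 = 2^2 = 4
A[2]^2 = 4^2 = 16
A[3]^2 = 12^2 = 144
A[4]^2 = 7^2 = 49
Sum = 64 + 4 + 16 + 144 + 49 = 277

277


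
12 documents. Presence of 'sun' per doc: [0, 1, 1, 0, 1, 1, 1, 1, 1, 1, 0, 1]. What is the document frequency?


Checking each document for 'sun':
Doc 1: absent
Doc 2: present
Doc 3: present
Doc 4: absent
Doc 5: present
Doc 6: present
Doc 7: present
Doc 8: present
Doc 9: present
Doc 10: present
Doc 11: absent
Doc 12: present
df = sum of presences = 0 + 1 + 1 + 0 + 1 + 1 + 1 + 1 + 1 + 1 + 0 + 1 = 9

9


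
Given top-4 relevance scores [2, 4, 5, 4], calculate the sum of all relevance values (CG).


Cumulative Gain = sum of relevance scores
Position 1: rel=2, running sum=2
Position 2: rel=4, running sum=6
Position 3: rel=5, running sum=11
Position 4: rel=4, running sum=15
CG = 15

15


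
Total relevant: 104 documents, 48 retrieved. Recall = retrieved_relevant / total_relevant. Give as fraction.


Recall = retrieved_relevant / total_relevant
= 48 / 104
= 48 / (48 + 56)
= 6/13

6/13


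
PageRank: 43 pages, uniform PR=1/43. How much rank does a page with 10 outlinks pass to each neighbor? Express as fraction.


Initial PR = 1/43 = 1/43
Outlinks = 10
Contribution per link = PR / outlinks
= 1/43 / 10
= 1/430

1/430


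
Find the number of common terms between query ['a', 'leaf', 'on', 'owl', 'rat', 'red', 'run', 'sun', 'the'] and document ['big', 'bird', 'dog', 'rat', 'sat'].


Query terms: ['a', 'leaf', 'on', 'owl', 'rat', 'red', 'run', 'sun', 'the']
Document terms: ['big', 'bird', 'dog', 'rat', 'sat']
Common terms: ['rat']
Overlap count = 1

1


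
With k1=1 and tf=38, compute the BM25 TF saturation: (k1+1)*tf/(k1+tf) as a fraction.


BM25 TF component = (k1+1)*tf / (k1+tf)
k1 = 1, tf = 38
Numerator = (1+1)*38 = 76
Denominator = 1 + 38 = 39
= 76/39 = 76/39

76/39


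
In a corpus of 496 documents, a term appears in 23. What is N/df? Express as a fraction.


IDF ratio = N / df
= 496 / 23
= 496/23

496/23


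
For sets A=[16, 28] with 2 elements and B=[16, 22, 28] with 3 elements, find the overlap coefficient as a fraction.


A intersect B = [16, 28]
|A intersect B| = 2
min(|A|, |B|) = min(2, 3) = 2
Overlap = 2 / 2 = 1

1


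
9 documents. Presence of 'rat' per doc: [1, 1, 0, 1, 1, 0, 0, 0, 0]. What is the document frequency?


Checking each document for 'rat':
Doc 1: present
Doc 2: present
Doc 3: absent
Doc 4: present
Doc 5: present
Doc 6: absent
Doc 7: absent
Doc 8: absent
Doc 9: absent
df = sum of presences = 1 + 1 + 0 + 1 + 1 + 0 + 0 + 0 + 0 = 4

4


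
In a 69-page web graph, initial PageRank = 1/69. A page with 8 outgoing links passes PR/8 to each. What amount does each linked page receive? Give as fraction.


Initial PR = 1/69 = 1/69
Outlinks = 8
Contribution per link = PR / outlinks
= 1/69 / 8
= 1/552

1/552


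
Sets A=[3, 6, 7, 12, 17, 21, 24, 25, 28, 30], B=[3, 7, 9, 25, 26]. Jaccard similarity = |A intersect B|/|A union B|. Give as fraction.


A intersect B = [3, 7, 25]
|A intersect B| = 3
A union B = [3, 6, 7, 9, 12, 17, 21, 24, 25, 26, 28, 30]
|A union B| = 12
Jaccard = 3/12 = 1/4

1/4


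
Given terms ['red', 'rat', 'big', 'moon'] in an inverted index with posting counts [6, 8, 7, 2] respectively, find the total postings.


Summing posting list sizes:
'red': 6 postings
'rat': 8 postings
'big': 7 postings
'moon': 2 postings
Total = 6 + 8 + 7 + 2 = 23

23


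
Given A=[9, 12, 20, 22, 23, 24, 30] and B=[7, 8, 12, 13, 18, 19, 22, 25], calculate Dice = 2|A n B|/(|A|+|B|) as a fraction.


A intersect B = [12, 22]
|A intersect B| = 2
|A| = 7, |B| = 8
Dice = 2*2 / (7+8)
= 4 / 15 = 4/15

4/15


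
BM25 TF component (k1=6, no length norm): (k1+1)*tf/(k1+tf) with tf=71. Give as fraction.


BM25 TF component = (k1+1)*tf / (k1+tf)
k1 = 6, tf = 71
Numerator = (6+1)*71 = 497
Denominator = 6 + 71 = 77
= 497/77 = 71/11

71/11


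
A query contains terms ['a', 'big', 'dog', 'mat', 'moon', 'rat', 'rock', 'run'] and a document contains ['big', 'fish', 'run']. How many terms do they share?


Query terms: ['a', 'big', 'dog', 'mat', 'moon', 'rat', 'rock', 'run']
Document terms: ['big', 'fish', 'run']
Common terms: ['big', 'run']
Overlap count = 2

2


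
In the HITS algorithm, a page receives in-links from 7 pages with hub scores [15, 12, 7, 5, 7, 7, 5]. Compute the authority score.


Authority = sum of hub scores of in-linkers
In-link 1: hub score = 15
In-link 2: hub score = 12
In-link 3: hub score = 7
In-link 4: hub score = 5
In-link 5: hub score = 7
In-link 6: hub score = 7
In-link 7: hub score = 5
Authority = 15 + 12 + 7 + 5 + 7 + 7 + 5 = 58

58


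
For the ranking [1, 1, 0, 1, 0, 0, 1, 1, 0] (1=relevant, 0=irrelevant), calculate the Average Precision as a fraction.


Computing P@k for each relevant position:
Position 1: relevant, P@1 = 1/1 = 1
Position 2: relevant, P@2 = 2/2 = 1
Position 3: not relevant
Position 4: relevant, P@4 = 3/4 = 3/4
Position 5: not relevant
Position 6: not relevant
Position 7: relevant, P@7 = 4/7 = 4/7
Position 8: relevant, P@8 = 5/8 = 5/8
Position 9: not relevant
Sum of P@k = 1 + 1 + 3/4 + 4/7 + 5/8 = 221/56
AP = 221/56 / 5 = 221/280

221/280


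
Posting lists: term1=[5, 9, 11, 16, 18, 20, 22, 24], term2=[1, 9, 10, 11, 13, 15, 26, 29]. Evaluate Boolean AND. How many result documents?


Boolean AND: find intersection of posting lists
term1 docs: [5, 9, 11, 16, 18, 20, 22, 24]
term2 docs: [1, 9, 10, 11, 13, 15, 26, 29]
Intersection: [9, 11]
|intersection| = 2

2


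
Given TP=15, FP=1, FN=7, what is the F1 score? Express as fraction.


F1 = 2 * P * R / (P + R)
P = TP/(TP+FP) = 15/16 = 15/16
R = TP/(TP+FN) = 15/22 = 15/22
2 * P * R = 2 * 15/16 * 15/22 = 225/176
P + R = 15/16 + 15/22 = 285/176
F1 = 225/176 / 285/176 = 15/19

15/19


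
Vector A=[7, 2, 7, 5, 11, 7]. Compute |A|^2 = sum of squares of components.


|A|^2 = sum of squared components
A[0]^2 = 7^2 = 49
A[1]^2 = 2^2 = 4
A[2]^2 = 7^2 = 49
A[3]^2 = 5^2 = 25
A[4]^2 = 11^2 = 121
A[5]^2 = 7^2 = 49
Sum = 49 + 4 + 49 + 25 + 121 + 49 = 297

297


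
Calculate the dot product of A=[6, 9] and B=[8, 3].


Dot product = sum of element-wise products
A[0]*B[0] = 6*8 = 48
A[1]*B[1] = 9*3 = 27
Sum = 48 + 27 = 75

75


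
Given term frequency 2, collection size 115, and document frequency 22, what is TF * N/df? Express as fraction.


TF * (N/df)
= 2 * (115/22)
= 2 * 115/22
= 115/11

115/11


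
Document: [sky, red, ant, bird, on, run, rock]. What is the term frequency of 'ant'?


Document has 7 words
Scanning for 'ant':
Found at positions: [2]
Count = 1

1


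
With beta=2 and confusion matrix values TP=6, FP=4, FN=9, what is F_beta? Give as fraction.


P = TP/(TP+FP) = 6/10 = 3/5
R = TP/(TP+FN) = 6/15 = 2/5
beta^2 = 2^2 = 4
(1 + beta^2) = 5
Numerator = (1+beta^2)*P*R = 6/5
Denominator = beta^2*P + R = 12/5 + 2/5 = 14/5
F_beta = 3/7

3/7


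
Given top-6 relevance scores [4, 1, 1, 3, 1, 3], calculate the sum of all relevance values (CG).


Cumulative Gain = sum of relevance scores
Position 1: rel=4, running sum=4
Position 2: rel=1, running sum=5
Position 3: rel=1, running sum=6
Position 4: rel=3, running sum=9
Position 5: rel=1, running sum=10
Position 6: rel=3, running sum=13
CG = 13

13


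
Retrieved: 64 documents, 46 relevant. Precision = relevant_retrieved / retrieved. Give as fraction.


Precision = relevant_retrieved / total_retrieved
= 46 / 64
= 46 / (46 + 18)
= 23/32

23/32


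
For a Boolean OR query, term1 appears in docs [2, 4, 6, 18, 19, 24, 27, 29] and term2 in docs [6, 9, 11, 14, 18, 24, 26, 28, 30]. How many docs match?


Boolean OR: find union of posting lists
term1 docs: [2, 4, 6, 18, 19, 24, 27, 29]
term2 docs: [6, 9, 11, 14, 18, 24, 26, 28, 30]
Union: [2, 4, 6, 9, 11, 14, 18, 19, 24, 26, 27, 28, 29, 30]
|union| = 14

14


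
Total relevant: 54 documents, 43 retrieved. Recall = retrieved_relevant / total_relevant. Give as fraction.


Recall = retrieved_relevant / total_relevant
= 43 / 54
= 43 / (43 + 11)
= 43/54

43/54


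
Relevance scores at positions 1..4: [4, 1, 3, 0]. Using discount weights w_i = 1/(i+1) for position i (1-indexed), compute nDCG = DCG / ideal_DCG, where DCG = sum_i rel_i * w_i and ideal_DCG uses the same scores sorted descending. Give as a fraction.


Position discount weights w_i = 1/(i+1) for i=1..4:
Weights = [1/2, 1/3, 1/4, 1/5]
Actual relevance: [4, 1, 3, 0]
DCG = 4/2 + 1/3 + 3/4 + 0/5 = 37/12
Ideal relevance (sorted desc): [4, 3, 1, 0]
Ideal DCG = 4/2 + 3/3 + 1/4 + 0/5 = 13/4
nDCG = DCG / ideal_DCG = 37/12 / 13/4 = 37/39

37/39


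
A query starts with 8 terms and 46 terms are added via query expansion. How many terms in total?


Original terms: 8
Expansion terms: 46
Total = 8 + 46 = 54

54


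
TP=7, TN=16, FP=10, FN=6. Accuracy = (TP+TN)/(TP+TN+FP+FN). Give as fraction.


Accuracy = (TP + TN) / (TP + TN + FP + FN)
TP + TN = 7 + 16 = 23
Total = 7 + 16 + 10 + 6 = 39
Accuracy = 23 / 39 = 23/39

23/39


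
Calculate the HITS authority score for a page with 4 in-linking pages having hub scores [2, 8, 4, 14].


Authority = sum of hub scores of in-linkers
In-link 1: hub score = 2
In-link 2: hub score = 8
In-link 3: hub score = 4
In-link 4: hub score = 14
Authority = 2 + 8 + 4 + 14 = 28

28


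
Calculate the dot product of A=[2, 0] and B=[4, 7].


Dot product = sum of element-wise products
A[0]*B[0] = 2*4 = 8
A[1]*B[1] = 0*7 = 0
Sum = 8 + 0 = 8

8


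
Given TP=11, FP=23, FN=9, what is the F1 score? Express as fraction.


F1 = 2 * P * R / (P + R)
P = TP/(TP+FP) = 11/34 = 11/34
R = TP/(TP+FN) = 11/20 = 11/20
2 * P * R = 2 * 11/34 * 11/20 = 121/340
P + R = 11/34 + 11/20 = 297/340
F1 = 121/340 / 297/340 = 11/27

11/27


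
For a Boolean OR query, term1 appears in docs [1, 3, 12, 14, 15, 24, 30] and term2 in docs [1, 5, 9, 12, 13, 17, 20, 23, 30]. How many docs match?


Boolean OR: find union of posting lists
term1 docs: [1, 3, 12, 14, 15, 24, 30]
term2 docs: [1, 5, 9, 12, 13, 17, 20, 23, 30]
Union: [1, 3, 5, 9, 12, 13, 14, 15, 17, 20, 23, 24, 30]
|union| = 13

13


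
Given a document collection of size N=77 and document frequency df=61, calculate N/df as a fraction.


IDF ratio = N / df
= 77 / 61
= 77/61

77/61


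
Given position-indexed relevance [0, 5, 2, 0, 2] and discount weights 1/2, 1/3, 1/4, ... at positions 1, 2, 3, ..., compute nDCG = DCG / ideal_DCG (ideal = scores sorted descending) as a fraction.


Position discount weights w_i = 1/(i+1) for i=1..5:
Weights = [1/2, 1/3, 1/4, 1/5, 1/6]
Actual relevance: [0, 5, 2, 0, 2]
DCG = 0/2 + 5/3 + 2/4 + 0/5 + 2/6 = 5/2
Ideal relevance (sorted desc): [5, 2, 2, 0, 0]
Ideal DCG = 5/2 + 2/3 + 2/4 + 0/5 + 0/6 = 11/3
nDCG = DCG / ideal_DCG = 5/2 / 11/3 = 15/22

15/22


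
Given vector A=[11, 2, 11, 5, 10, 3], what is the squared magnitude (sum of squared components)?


|A|^2 = sum of squared components
A[0]^2 = 11^2 = 121
A[1]^2 = 2^2 = 4
A[2]^2 = 11^2 = 121
A[3]^2 = 5^2 = 25
A[4]^2 = 10^2 = 100
A[5]^2 = 3^2 = 9
Sum = 121 + 4 + 121 + 25 + 100 + 9 = 380

380


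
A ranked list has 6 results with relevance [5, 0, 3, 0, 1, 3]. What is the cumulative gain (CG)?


Cumulative Gain = sum of relevance scores
Position 1: rel=5, running sum=5
Position 2: rel=0, running sum=5
Position 3: rel=3, running sum=8
Position 4: rel=0, running sum=8
Position 5: rel=1, running sum=9
Position 6: rel=3, running sum=12
CG = 12

12


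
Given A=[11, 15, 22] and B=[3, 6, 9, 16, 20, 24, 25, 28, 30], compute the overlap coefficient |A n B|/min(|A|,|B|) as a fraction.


A intersect B = []
|A intersect B| = 0
min(|A|, |B|) = min(3, 9) = 3
Overlap = 0 / 3 = 0

0


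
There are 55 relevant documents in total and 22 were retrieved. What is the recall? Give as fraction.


Recall = retrieved_relevant / total_relevant
= 22 / 55
= 22 / (22 + 33)
= 2/5

2/5


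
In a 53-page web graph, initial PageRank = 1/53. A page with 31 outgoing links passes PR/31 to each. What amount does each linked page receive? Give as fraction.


Initial PR = 1/53 = 1/53
Outlinks = 31
Contribution per link = PR / outlinks
= 1/53 / 31
= 1/1643

1/1643


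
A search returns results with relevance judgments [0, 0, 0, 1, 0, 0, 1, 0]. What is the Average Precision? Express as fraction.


Computing P@k for each relevant position:
Position 1: not relevant
Position 2: not relevant
Position 3: not relevant
Position 4: relevant, P@4 = 1/4 = 1/4
Position 5: not relevant
Position 6: not relevant
Position 7: relevant, P@7 = 2/7 = 2/7
Position 8: not relevant
Sum of P@k = 1/4 + 2/7 = 15/28
AP = 15/28 / 2 = 15/56

15/56


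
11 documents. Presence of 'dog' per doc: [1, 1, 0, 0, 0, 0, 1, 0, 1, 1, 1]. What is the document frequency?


Checking each document for 'dog':
Doc 1: present
Doc 2: present
Doc 3: absent
Doc 4: absent
Doc 5: absent
Doc 6: absent
Doc 7: present
Doc 8: absent
Doc 9: present
Doc 10: present
Doc 11: present
df = sum of presences = 1 + 1 + 0 + 0 + 0 + 0 + 1 + 0 + 1 + 1 + 1 = 6

6


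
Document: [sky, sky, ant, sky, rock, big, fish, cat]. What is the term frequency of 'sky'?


Document has 8 words
Scanning for 'sky':
Found at positions: [0, 1, 3]
Count = 3

3


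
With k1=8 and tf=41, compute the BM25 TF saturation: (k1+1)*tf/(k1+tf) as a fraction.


BM25 TF component = (k1+1)*tf / (k1+tf)
k1 = 8, tf = 41
Numerator = (8+1)*41 = 369
Denominator = 8 + 41 = 49
= 369/49 = 369/49

369/49


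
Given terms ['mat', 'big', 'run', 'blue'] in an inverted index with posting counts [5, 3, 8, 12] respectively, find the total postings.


Summing posting list sizes:
'mat': 5 postings
'big': 3 postings
'run': 8 postings
'blue': 12 postings
Total = 5 + 3 + 8 + 12 = 28

28


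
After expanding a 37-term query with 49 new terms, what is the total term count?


Original terms: 37
Expansion terms: 49
Total = 37 + 49 = 86

86


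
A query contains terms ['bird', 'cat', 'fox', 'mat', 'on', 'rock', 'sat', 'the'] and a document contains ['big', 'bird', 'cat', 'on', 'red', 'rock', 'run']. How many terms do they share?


Query terms: ['bird', 'cat', 'fox', 'mat', 'on', 'rock', 'sat', 'the']
Document terms: ['big', 'bird', 'cat', 'on', 'red', 'rock', 'run']
Common terms: ['bird', 'cat', 'on', 'rock']
Overlap count = 4

4


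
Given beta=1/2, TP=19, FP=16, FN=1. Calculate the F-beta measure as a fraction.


P = TP/(TP+FP) = 19/35 = 19/35
R = TP/(TP+FN) = 19/20 = 19/20
beta^2 = 1/2^2 = 1/4
(1 + beta^2) = 5/4
Numerator = (1+beta^2)*P*R = 361/560
Denominator = beta^2*P + R = 19/140 + 19/20 = 38/35
F_beta = 19/32

19/32


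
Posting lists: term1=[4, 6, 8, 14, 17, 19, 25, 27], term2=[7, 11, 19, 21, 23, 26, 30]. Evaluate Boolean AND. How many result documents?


Boolean AND: find intersection of posting lists
term1 docs: [4, 6, 8, 14, 17, 19, 25, 27]
term2 docs: [7, 11, 19, 21, 23, 26, 30]
Intersection: [19]
|intersection| = 1

1


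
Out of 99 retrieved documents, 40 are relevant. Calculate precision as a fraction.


Precision = relevant_retrieved / total_retrieved
= 40 / 99
= 40 / (40 + 59)
= 40/99

40/99


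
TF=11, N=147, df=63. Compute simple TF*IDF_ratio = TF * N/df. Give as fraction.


TF * (N/df)
= 11 * (147/63)
= 11 * 7/3
= 77/3

77/3


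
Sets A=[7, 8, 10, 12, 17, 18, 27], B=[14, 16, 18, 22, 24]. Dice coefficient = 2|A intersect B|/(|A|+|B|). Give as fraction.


A intersect B = [18]
|A intersect B| = 1
|A| = 7, |B| = 5
Dice = 2*1 / (7+5)
= 2 / 12 = 1/6

1/6


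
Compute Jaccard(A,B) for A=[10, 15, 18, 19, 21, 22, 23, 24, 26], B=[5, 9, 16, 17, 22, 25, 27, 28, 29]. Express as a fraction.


A intersect B = [22]
|A intersect B| = 1
A union B = [5, 9, 10, 15, 16, 17, 18, 19, 21, 22, 23, 24, 25, 26, 27, 28, 29]
|A union B| = 17
Jaccard = 1/17 = 1/17

1/17


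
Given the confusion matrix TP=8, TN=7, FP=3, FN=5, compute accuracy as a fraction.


Accuracy = (TP + TN) / (TP + TN + FP + FN)
TP + TN = 8 + 7 = 15
Total = 8 + 7 + 3 + 5 = 23
Accuracy = 15 / 23 = 15/23

15/23


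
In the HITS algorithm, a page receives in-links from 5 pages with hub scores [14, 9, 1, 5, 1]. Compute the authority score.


Authority = sum of hub scores of in-linkers
In-link 1: hub score = 14
In-link 2: hub score = 9
In-link 3: hub score = 1
In-link 4: hub score = 5
In-link 5: hub score = 1
Authority = 14 + 9 + 1 + 5 + 1 = 30

30


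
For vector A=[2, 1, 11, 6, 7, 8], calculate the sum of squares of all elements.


|A|^2 = sum of squared components
A[0]^2 = 2^2 = 4
A[1]^2 = 1^2 = 1
A[2]^2 = 11^2 = 121
A[3]^2 = 6^2 = 36
A[4]^2 = 7^2 = 49
A[5]^2 = 8^2 = 64
Sum = 4 + 1 + 121 + 36 + 49 + 64 = 275

275


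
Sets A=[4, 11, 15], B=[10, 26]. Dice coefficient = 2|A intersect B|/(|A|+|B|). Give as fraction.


A intersect B = []
|A intersect B| = 0
|A| = 3, |B| = 2
Dice = 2*0 / (3+2)
= 0 / 5 = 0

0


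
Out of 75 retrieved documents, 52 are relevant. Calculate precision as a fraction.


Precision = relevant_retrieved / total_retrieved
= 52 / 75
= 52 / (52 + 23)
= 52/75

52/75


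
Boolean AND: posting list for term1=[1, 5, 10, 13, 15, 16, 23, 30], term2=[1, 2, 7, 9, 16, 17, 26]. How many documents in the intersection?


Boolean AND: find intersection of posting lists
term1 docs: [1, 5, 10, 13, 15, 16, 23, 30]
term2 docs: [1, 2, 7, 9, 16, 17, 26]
Intersection: [1, 16]
|intersection| = 2

2


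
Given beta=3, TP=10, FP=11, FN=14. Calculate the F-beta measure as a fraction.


P = TP/(TP+FP) = 10/21 = 10/21
R = TP/(TP+FN) = 10/24 = 5/12
beta^2 = 3^2 = 9
(1 + beta^2) = 10
Numerator = (1+beta^2)*P*R = 125/63
Denominator = beta^2*P + R = 30/7 + 5/12 = 395/84
F_beta = 100/237

100/237


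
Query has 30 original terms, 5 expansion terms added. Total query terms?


Original terms: 30
Expansion terms: 5
Total = 30 + 5 = 35

35


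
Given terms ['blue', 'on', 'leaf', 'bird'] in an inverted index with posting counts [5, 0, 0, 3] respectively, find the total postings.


Summing posting list sizes:
'blue': 5 postings
'on': 0 postings
'leaf': 0 postings
'bird': 3 postings
Total = 5 + 0 + 0 + 3 = 8

8


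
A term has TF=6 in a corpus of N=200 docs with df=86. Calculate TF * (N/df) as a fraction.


TF * (N/df)
= 6 * (200/86)
= 6 * 100/43
= 600/43

600/43


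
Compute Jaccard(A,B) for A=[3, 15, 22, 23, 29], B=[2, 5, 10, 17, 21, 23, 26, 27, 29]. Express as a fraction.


A intersect B = [23, 29]
|A intersect B| = 2
A union B = [2, 3, 5, 10, 15, 17, 21, 22, 23, 26, 27, 29]
|A union B| = 12
Jaccard = 2/12 = 1/6

1/6


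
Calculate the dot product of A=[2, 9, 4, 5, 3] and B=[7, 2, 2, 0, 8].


Dot product = sum of element-wise products
A[0]*B[0] = 2*7 = 14
A[1]*B[1] = 9*2 = 18
A[2]*B[2] = 4*2 = 8
A[3]*B[3] = 5*0 = 0
A[4]*B[4] = 3*8 = 24
Sum = 14 + 18 + 8 + 0 + 24 = 64

64


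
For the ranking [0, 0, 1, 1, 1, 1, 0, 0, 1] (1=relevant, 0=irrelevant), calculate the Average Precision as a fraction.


Computing P@k for each relevant position:
Position 1: not relevant
Position 2: not relevant
Position 3: relevant, P@3 = 1/3 = 1/3
Position 4: relevant, P@4 = 2/4 = 1/2
Position 5: relevant, P@5 = 3/5 = 3/5
Position 6: relevant, P@6 = 4/6 = 2/3
Position 7: not relevant
Position 8: not relevant
Position 9: relevant, P@9 = 5/9 = 5/9
Sum of P@k = 1/3 + 1/2 + 3/5 + 2/3 + 5/9 = 239/90
AP = 239/90 / 5 = 239/450

239/450


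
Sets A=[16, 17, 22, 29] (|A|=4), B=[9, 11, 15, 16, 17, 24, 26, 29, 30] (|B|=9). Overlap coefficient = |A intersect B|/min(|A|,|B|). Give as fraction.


A intersect B = [16, 17, 29]
|A intersect B| = 3
min(|A|, |B|) = min(4, 9) = 4
Overlap = 3 / 4 = 3/4

3/4


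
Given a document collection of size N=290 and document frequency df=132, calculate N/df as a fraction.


IDF ratio = N / df
= 290 / 132
= 145/66

145/66


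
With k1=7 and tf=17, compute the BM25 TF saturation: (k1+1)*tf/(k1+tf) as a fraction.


BM25 TF component = (k1+1)*tf / (k1+tf)
k1 = 7, tf = 17
Numerator = (7+1)*17 = 136
Denominator = 7 + 17 = 24
= 136/24 = 17/3

17/3


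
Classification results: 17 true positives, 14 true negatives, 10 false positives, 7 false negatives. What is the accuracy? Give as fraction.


Accuracy = (TP + TN) / (TP + TN + FP + FN)
TP + TN = 17 + 14 = 31
Total = 17 + 14 + 10 + 7 = 48
Accuracy = 31 / 48 = 31/48

31/48


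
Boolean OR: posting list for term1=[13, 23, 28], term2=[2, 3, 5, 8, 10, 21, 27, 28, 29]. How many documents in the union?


Boolean OR: find union of posting lists
term1 docs: [13, 23, 28]
term2 docs: [2, 3, 5, 8, 10, 21, 27, 28, 29]
Union: [2, 3, 5, 8, 10, 13, 21, 23, 27, 28, 29]
|union| = 11

11


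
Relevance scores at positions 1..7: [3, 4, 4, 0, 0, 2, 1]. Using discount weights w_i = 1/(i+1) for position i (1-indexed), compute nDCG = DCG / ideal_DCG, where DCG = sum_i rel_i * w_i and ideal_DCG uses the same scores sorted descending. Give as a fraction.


Position discount weights w_i = 1/(i+1) for i=1..7:
Weights = [1/2, 1/3, 1/4, 1/5, 1/6, 1/7, 1/8]
Actual relevance: [3, 4, 4, 0, 0, 2, 1]
DCG = 3/2 + 4/3 + 4/4 + 0/5 + 0/6 + 2/7 + 1/8 = 713/168
Ideal relevance (sorted desc): [4, 4, 3, 2, 1, 0, 0]
Ideal DCG = 4/2 + 4/3 + 3/4 + 2/5 + 1/6 + 0/7 + 0/8 = 93/20
nDCG = DCG / ideal_DCG = 713/168 / 93/20 = 115/126

115/126


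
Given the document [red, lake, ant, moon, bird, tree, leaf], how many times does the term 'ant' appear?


Document has 7 words
Scanning for 'ant':
Found at positions: [2]
Count = 1

1


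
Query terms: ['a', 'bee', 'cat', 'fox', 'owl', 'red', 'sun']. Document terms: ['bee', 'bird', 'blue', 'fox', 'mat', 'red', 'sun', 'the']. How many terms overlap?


Query terms: ['a', 'bee', 'cat', 'fox', 'owl', 'red', 'sun']
Document terms: ['bee', 'bird', 'blue', 'fox', 'mat', 'red', 'sun', 'the']
Common terms: ['bee', 'fox', 'red', 'sun']
Overlap count = 4

4


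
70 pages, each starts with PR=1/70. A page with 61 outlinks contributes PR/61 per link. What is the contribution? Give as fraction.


Initial PR = 1/70 = 1/70
Outlinks = 61
Contribution per link = PR / outlinks
= 1/70 / 61
= 1/4270

1/4270


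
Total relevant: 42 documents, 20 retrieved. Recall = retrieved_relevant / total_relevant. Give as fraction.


Recall = retrieved_relevant / total_relevant
= 20 / 42
= 20 / (20 + 22)
= 10/21

10/21


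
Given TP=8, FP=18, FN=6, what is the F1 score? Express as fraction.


F1 = 2 * P * R / (P + R)
P = TP/(TP+FP) = 8/26 = 4/13
R = TP/(TP+FN) = 8/14 = 4/7
2 * P * R = 2 * 4/13 * 4/7 = 32/91
P + R = 4/13 + 4/7 = 80/91
F1 = 32/91 / 80/91 = 2/5

2/5


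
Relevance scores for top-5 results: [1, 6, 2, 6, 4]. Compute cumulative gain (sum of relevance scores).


Cumulative Gain = sum of relevance scores
Position 1: rel=1, running sum=1
Position 2: rel=6, running sum=7
Position 3: rel=2, running sum=9
Position 4: rel=6, running sum=15
Position 5: rel=4, running sum=19
CG = 19

19


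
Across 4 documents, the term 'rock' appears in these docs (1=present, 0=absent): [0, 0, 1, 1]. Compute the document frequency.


Checking each document for 'rock':
Doc 1: absent
Doc 2: absent
Doc 3: present
Doc 4: present
df = sum of presences = 0 + 0 + 1 + 1 = 2

2


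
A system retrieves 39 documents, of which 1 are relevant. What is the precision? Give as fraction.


Precision = relevant_retrieved / total_retrieved
= 1 / 39
= 1 / (1 + 38)
= 1/39

1/39


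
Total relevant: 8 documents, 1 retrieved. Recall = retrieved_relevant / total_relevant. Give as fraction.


Recall = retrieved_relevant / total_relevant
= 1 / 8
= 1 / (1 + 7)
= 1/8

1/8


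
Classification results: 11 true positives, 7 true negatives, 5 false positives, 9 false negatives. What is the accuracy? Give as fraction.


Accuracy = (TP + TN) / (TP + TN + FP + FN)
TP + TN = 11 + 7 = 18
Total = 11 + 7 + 5 + 9 = 32
Accuracy = 18 / 32 = 9/16

9/16


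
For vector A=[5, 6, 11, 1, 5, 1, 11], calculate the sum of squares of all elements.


|A|^2 = sum of squared components
A[0]^2 = 5^2 = 25
A[1]^2 = 6^2 = 36
A[2]^2 = 11^2 = 121
A[3]^2 = 1^2 = 1
A[4]^2 = 5^2 = 25
A[5]^2 = 1^2 = 1
A[6]^2 = 11^2 = 121
Sum = 25 + 36 + 121 + 1 + 25 + 1 + 121 = 330

330


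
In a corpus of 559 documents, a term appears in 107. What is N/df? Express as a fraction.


IDF ratio = N / df
= 559 / 107
= 559/107

559/107


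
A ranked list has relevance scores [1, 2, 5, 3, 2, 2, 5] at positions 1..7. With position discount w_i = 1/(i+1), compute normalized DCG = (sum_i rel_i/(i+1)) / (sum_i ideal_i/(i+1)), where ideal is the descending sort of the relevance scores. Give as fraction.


Position discount weights w_i = 1/(i+1) for i=1..7:
Weights = [1/2, 1/3, 1/4, 1/5, 1/6, 1/7, 1/8]
Actual relevance: [1, 2, 5, 3, 2, 2, 5]
DCG = 1/2 + 2/3 + 5/4 + 3/5 + 2/6 + 2/7 + 5/8 = 1193/280
Ideal relevance (sorted desc): [5, 5, 3, 2, 2, 2, 1]
Ideal DCG = 5/2 + 5/3 + 3/4 + 2/5 + 2/6 + 2/7 + 1/8 = 1697/280
nDCG = DCG / ideal_DCG = 1193/280 / 1697/280 = 1193/1697

1193/1697


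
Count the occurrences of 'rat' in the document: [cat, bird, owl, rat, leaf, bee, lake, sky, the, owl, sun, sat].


Document has 12 words
Scanning for 'rat':
Found at positions: [3]
Count = 1

1


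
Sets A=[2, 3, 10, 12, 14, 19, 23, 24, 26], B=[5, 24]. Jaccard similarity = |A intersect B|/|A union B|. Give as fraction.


A intersect B = [24]
|A intersect B| = 1
A union B = [2, 3, 5, 10, 12, 14, 19, 23, 24, 26]
|A union B| = 10
Jaccard = 1/10 = 1/10

1/10


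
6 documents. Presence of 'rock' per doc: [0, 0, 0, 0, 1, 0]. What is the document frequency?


Checking each document for 'rock':
Doc 1: absent
Doc 2: absent
Doc 3: absent
Doc 4: absent
Doc 5: present
Doc 6: absent
df = sum of presences = 0 + 0 + 0 + 0 + 1 + 0 = 1

1


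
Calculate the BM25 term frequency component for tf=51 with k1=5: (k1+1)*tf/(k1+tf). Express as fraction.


BM25 TF component = (k1+1)*tf / (k1+tf)
k1 = 5, tf = 51
Numerator = (5+1)*51 = 306
Denominator = 5 + 51 = 56
= 306/56 = 153/28

153/28


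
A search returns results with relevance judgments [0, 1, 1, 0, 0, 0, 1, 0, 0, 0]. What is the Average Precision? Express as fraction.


Computing P@k for each relevant position:
Position 1: not relevant
Position 2: relevant, P@2 = 1/2 = 1/2
Position 3: relevant, P@3 = 2/3 = 2/3
Position 4: not relevant
Position 5: not relevant
Position 6: not relevant
Position 7: relevant, P@7 = 3/7 = 3/7
Position 8: not relevant
Position 9: not relevant
Position 10: not relevant
Sum of P@k = 1/2 + 2/3 + 3/7 = 67/42
AP = 67/42 / 3 = 67/126

67/126


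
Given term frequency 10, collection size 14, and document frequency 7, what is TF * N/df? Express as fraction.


TF * (N/df)
= 10 * (14/7)
= 10 * 2
= 20

20


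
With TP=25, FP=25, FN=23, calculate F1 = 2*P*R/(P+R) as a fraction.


F1 = 2 * P * R / (P + R)
P = TP/(TP+FP) = 25/50 = 1/2
R = TP/(TP+FN) = 25/48 = 25/48
2 * P * R = 2 * 1/2 * 25/48 = 25/48
P + R = 1/2 + 25/48 = 49/48
F1 = 25/48 / 49/48 = 25/49

25/49


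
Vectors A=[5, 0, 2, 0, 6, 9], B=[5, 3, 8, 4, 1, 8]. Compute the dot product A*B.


Dot product = sum of element-wise products
A[0]*B[0] = 5*5 = 25
A[1]*B[1] = 0*3 = 0
A[2]*B[2] = 2*8 = 16
A[3]*B[3] = 0*4 = 0
A[4]*B[4] = 6*1 = 6
A[5]*B[5] = 9*8 = 72
Sum = 25 + 0 + 16 + 0 + 6 + 72 = 119

119


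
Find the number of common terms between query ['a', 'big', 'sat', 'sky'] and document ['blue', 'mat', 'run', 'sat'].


Query terms: ['a', 'big', 'sat', 'sky']
Document terms: ['blue', 'mat', 'run', 'sat']
Common terms: ['sat']
Overlap count = 1

1


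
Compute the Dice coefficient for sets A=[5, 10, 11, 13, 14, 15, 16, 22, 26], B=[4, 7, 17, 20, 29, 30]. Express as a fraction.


A intersect B = []
|A intersect B| = 0
|A| = 9, |B| = 6
Dice = 2*0 / (9+6)
= 0 / 15 = 0

0


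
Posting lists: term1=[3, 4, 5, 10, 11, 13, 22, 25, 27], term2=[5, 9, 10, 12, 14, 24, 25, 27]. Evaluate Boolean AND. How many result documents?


Boolean AND: find intersection of posting lists
term1 docs: [3, 4, 5, 10, 11, 13, 22, 25, 27]
term2 docs: [5, 9, 10, 12, 14, 24, 25, 27]
Intersection: [5, 10, 25, 27]
|intersection| = 4

4


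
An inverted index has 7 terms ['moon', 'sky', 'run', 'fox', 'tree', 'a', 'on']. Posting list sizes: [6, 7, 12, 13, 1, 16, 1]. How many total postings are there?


Summing posting list sizes:
'moon': 6 postings
'sky': 7 postings
'run': 12 postings
'fox': 13 postings
'tree': 1 postings
'a': 16 postings
'on': 1 postings
Total = 6 + 7 + 12 + 13 + 1 + 16 + 1 = 56

56


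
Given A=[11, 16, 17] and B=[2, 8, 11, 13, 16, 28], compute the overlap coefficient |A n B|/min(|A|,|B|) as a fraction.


A intersect B = [11, 16]
|A intersect B| = 2
min(|A|, |B|) = min(3, 6) = 3
Overlap = 2 / 3 = 2/3

2/3


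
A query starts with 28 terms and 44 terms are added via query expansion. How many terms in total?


Original terms: 28
Expansion terms: 44
Total = 28 + 44 = 72

72


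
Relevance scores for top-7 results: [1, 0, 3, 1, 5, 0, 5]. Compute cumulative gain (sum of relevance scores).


Cumulative Gain = sum of relevance scores
Position 1: rel=1, running sum=1
Position 2: rel=0, running sum=1
Position 3: rel=3, running sum=4
Position 4: rel=1, running sum=5
Position 5: rel=5, running sum=10
Position 6: rel=0, running sum=10
Position 7: rel=5, running sum=15
CG = 15

15


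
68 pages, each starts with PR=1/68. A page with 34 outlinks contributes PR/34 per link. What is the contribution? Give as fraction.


Initial PR = 1/68 = 1/68
Outlinks = 34
Contribution per link = PR / outlinks
= 1/68 / 34
= 1/2312

1/2312


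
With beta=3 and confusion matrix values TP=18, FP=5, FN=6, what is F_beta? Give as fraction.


P = TP/(TP+FP) = 18/23 = 18/23
R = TP/(TP+FN) = 18/24 = 3/4
beta^2 = 3^2 = 9
(1 + beta^2) = 10
Numerator = (1+beta^2)*P*R = 135/23
Denominator = beta^2*P + R = 162/23 + 3/4 = 717/92
F_beta = 180/239

180/239


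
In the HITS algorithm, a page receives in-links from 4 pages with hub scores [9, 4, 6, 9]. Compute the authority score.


Authority = sum of hub scores of in-linkers
In-link 1: hub score = 9
In-link 2: hub score = 4
In-link 3: hub score = 6
In-link 4: hub score = 9
Authority = 9 + 4 + 6 + 9 = 28

28


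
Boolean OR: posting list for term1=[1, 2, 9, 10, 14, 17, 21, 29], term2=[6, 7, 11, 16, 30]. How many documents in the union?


Boolean OR: find union of posting lists
term1 docs: [1, 2, 9, 10, 14, 17, 21, 29]
term2 docs: [6, 7, 11, 16, 30]
Union: [1, 2, 6, 7, 9, 10, 11, 14, 16, 17, 21, 29, 30]
|union| = 13

13


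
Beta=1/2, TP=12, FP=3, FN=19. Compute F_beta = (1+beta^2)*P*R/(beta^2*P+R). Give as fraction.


P = TP/(TP+FP) = 12/15 = 4/5
R = TP/(TP+FN) = 12/31 = 12/31
beta^2 = 1/2^2 = 1/4
(1 + beta^2) = 5/4
Numerator = (1+beta^2)*P*R = 12/31
Denominator = beta^2*P + R = 1/5 + 12/31 = 91/155
F_beta = 60/91

60/91


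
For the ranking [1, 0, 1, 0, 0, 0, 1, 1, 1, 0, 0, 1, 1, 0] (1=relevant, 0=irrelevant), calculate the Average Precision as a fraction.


Computing P@k for each relevant position:
Position 1: relevant, P@1 = 1/1 = 1
Position 2: not relevant
Position 3: relevant, P@3 = 2/3 = 2/3
Position 4: not relevant
Position 5: not relevant
Position 6: not relevant
Position 7: relevant, P@7 = 3/7 = 3/7
Position 8: relevant, P@8 = 4/8 = 1/2
Position 9: relevant, P@9 = 5/9 = 5/9
Position 10: not relevant
Position 11: not relevant
Position 12: relevant, P@12 = 6/12 = 1/2
Position 13: relevant, P@13 = 7/13 = 7/13
Position 14: not relevant
Sum of P@k = 1 + 2/3 + 3/7 + 1/2 + 5/9 + 1/2 + 7/13 = 3431/819
AP = 3431/819 / 7 = 3431/5733

3431/5733


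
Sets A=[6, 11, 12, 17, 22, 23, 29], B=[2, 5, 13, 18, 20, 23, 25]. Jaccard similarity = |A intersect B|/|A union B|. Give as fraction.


A intersect B = [23]
|A intersect B| = 1
A union B = [2, 5, 6, 11, 12, 13, 17, 18, 20, 22, 23, 25, 29]
|A union B| = 13
Jaccard = 1/13 = 1/13

1/13


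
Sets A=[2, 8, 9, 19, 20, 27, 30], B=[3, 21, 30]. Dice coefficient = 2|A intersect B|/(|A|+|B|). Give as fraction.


A intersect B = [30]
|A intersect B| = 1
|A| = 7, |B| = 3
Dice = 2*1 / (7+3)
= 2 / 10 = 1/5

1/5


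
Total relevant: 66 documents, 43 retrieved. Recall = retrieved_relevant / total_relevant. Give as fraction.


Recall = retrieved_relevant / total_relevant
= 43 / 66
= 43 / (43 + 23)
= 43/66

43/66


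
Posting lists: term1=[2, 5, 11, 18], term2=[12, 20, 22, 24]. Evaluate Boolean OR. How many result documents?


Boolean OR: find union of posting lists
term1 docs: [2, 5, 11, 18]
term2 docs: [12, 20, 22, 24]
Union: [2, 5, 11, 12, 18, 20, 22, 24]
|union| = 8

8


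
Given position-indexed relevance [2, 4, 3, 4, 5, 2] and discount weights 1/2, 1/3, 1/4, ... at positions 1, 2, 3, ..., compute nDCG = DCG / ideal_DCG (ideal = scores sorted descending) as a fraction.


Position discount weights w_i = 1/(i+1) for i=1..6:
Weights = [1/2, 1/3, 1/4, 1/5, 1/6, 1/7]
Actual relevance: [2, 4, 3, 4, 5, 2]
DCG = 2/2 + 4/3 + 3/4 + 4/5 + 5/6 + 2/7 = 2101/420
Ideal relevance (sorted desc): [5, 4, 4, 3, 2, 2]
Ideal DCG = 5/2 + 4/3 + 4/4 + 3/5 + 2/6 + 2/7 = 1271/210
nDCG = DCG / ideal_DCG = 2101/420 / 1271/210 = 2101/2542

2101/2542


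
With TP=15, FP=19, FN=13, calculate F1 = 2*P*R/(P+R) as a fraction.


F1 = 2 * P * R / (P + R)
P = TP/(TP+FP) = 15/34 = 15/34
R = TP/(TP+FN) = 15/28 = 15/28
2 * P * R = 2 * 15/34 * 15/28 = 225/476
P + R = 15/34 + 15/28 = 465/476
F1 = 225/476 / 465/476 = 15/31

15/31


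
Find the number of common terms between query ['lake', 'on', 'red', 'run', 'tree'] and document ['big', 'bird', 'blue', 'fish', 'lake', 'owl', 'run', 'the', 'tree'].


Query terms: ['lake', 'on', 'red', 'run', 'tree']
Document terms: ['big', 'bird', 'blue', 'fish', 'lake', 'owl', 'run', 'the', 'tree']
Common terms: ['lake', 'run', 'tree']
Overlap count = 3

3


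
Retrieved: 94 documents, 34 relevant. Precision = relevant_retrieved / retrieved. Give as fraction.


Precision = relevant_retrieved / total_retrieved
= 34 / 94
= 34 / (34 + 60)
= 17/47

17/47


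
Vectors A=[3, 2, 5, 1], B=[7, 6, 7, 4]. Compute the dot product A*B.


Dot product = sum of element-wise products
A[0]*B[0] = 3*7 = 21
A[1]*B[1] = 2*6 = 12
A[2]*B[2] = 5*7 = 35
A[3]*B[3] = 1*4 = 4
Sum = 21 + 12 + 35 + 4 = 72

72


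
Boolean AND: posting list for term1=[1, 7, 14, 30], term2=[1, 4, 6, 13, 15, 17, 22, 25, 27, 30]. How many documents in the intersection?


Boolean AND: find intersection of posting lists
term1 docs: [1, 7, 14, 30]
term2 docs: [1, 4, 6, 13, 15, 17, 22, 25, 27, 30]
Intersection: [1, 30]
|intersection| = 2

2


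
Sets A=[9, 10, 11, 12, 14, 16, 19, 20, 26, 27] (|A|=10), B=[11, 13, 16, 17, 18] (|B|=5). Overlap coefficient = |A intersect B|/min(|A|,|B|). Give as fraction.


A intersect B = [11, 16]
|A intersect B| = 2
min(|A|, |B|) = min(10, 5) = 5
Overlap = 2 / 5 = 2/5

2/5


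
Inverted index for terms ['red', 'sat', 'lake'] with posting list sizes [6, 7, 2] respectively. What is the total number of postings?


Summing posting list sizes:
'red': 6 postings
'sat': 7 postings
'lake': 2 postings
Total = 6 + 7 + 2 = 15

15


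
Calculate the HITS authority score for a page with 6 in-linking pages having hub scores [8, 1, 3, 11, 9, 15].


Authority = sum of hub scores of in-linkers
In-link 1: hub score = 8
In-link 2: hub score = 1
In-link 3: hub score = 3
In-link 4: hub score = 11
In-link 5: hub score = 9
In-link 6: hub score = 15
Authority = 8 + 1 + 3 + 11 + 9 + 15 = 47

47


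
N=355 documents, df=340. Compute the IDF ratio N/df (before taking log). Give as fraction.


IDF ratio = N / df
= 355 / 340
= 71/68

71/68


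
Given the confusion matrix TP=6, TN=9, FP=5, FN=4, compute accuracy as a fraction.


Accuracy = (TP + TN) / (TP + TN + FP + FN)
TP + TN = 6 + 9 = 15
Total = 6 + 9 + 5 + 4 = 24
Accuracy = 15 / 24 = 5/8

5/8


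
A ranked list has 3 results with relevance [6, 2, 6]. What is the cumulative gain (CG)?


Cumulative Gain = sum of relevance scores
Position 1: rel=6, running sum=6
Position 2: rel=2, running sum=8
Position 3: rel=6, running sum=14
CG = 14

14


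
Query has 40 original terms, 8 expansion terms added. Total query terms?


Original terms: 40
Expansion terms: 8
Total = 40 + 8 = 48

48


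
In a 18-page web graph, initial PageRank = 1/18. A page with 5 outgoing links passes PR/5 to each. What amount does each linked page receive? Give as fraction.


Initial PR = 1/18 = 1/18
Outlinks = 5
Contribution per link = PR / outlinks
= 1/18 / 5
= 1/90

1/90


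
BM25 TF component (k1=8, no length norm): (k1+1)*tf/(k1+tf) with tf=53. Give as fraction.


BM25 TF component = (k1+1)*tf / (k1+tf)
k1 = 8, tf = 53
Numerator = (8+1)*53 = 477
Denominator = 8 + 53 = 61
= 477/61 = 477/61

477/61


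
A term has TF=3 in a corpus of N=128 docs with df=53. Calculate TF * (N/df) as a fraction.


TF * (N/df)
= 3 * (128/53)
= 3 * 128/53
= 384/53

384/53


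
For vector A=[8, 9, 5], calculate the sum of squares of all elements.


|A|^2 = sum of squared components
A[0]^2 = 8^2 = 64
A[1]^2 = 9^2 = 81
A[2]^2 = 5^2 = 25
Sum = 64 + 81 + 25 = 170

170


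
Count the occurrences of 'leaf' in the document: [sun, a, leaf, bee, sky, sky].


Document has 6 words
Scanning for 'leaf':
Found at positions: [2]
Count = 1

1


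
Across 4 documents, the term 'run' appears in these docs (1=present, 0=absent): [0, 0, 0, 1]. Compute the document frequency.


Checking each document for 'run':
Doc 1: absent
Doc 2: absent
Doc 3: absent
Doc 4: present
df = sum of presences = 0 + 0 + 0 + 1 = 1

1


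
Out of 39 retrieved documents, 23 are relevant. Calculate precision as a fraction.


Precision = relevant_retrieved / total_retrieved
= 23 / 39
= 23 / (23 + 16)
= 23/39

23/39


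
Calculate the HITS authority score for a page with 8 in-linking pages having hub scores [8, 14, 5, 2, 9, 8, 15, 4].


Authority = sum of hub scores of in-linkers
In-link 1: hub score = 8
In-link 2: hub score = 14
In-link 3: hub score = 5
In-link 4: hub score = 2
In-link 5: hub score = 9
In-link 6: hub score = 8
In-link 7: hub score = 15
In-link 8: hub score = 4
Authority = 8 + 14 + 5 + 2 + 9 + 8 + 15 + 4 = 65

65


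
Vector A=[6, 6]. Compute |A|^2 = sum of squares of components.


|A|^2 = sum of squared components
A[0]^2 = 6^2 = 36
A[1]^2 = 6^2 = 36
Sum = 36 + 36 = 72

72


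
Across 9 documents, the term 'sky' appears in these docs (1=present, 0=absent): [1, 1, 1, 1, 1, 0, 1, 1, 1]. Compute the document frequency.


Checking each document for 'sky':
Doc 1: present
Doc 2: present
Doc 3: present
Doc 4: present
Doc 5: present
Doc 6: absent
Doc 7: present
Doc 8: present
Doc 9: present
df = sum of presences = 1 + 1 + 1 + 1 + 1 + 0 + 1 + 1 + 1 = 8

8
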